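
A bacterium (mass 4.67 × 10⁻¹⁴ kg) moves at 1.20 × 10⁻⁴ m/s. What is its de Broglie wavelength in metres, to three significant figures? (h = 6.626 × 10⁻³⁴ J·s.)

λ = 1.18 × 10⁻¹⁶ m

p = mv = 4.67 × 10⁻¹⁴ × 1.20 × 10⁻⁴ = 5.604 × 10⁻¹⁸ kg·m/s.
λ = h/p = 6.626 × 10⁻³⁴ / 5.604 × 10⁻¹⁸ = 1.18 × 10⁻¹⁶ m.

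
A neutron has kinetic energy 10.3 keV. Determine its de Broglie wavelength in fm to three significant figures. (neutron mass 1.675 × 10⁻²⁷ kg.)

λ = 282 fm

KE = 10.3 keV = 1.650 × 10⁻¹⁵ J.
p = √(2mKE) = √(2 × 1.675 × 10⁻²⁷ × 1.650 × 10⁻¹⁵) = 2.351 × 10⁻²¹ kg·m/s.
λ = h/p = 6.626 × 10⁻³⁴ / 2.351 × 10⁻²¹ = 2.82 × 10⁻¹³ m = 282 fm.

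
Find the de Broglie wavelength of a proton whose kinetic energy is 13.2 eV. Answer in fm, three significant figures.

KE = 13.2 eV = 2.115 × 10⁻¹⁸ J.
p = √(2mKE) = √(2 × 1.673 × 10⁻²⁷ × 2.115 × 10⁻¹⁸) = 8.412 × 10⁻²³ kg·m/s.
λ = h/p = 6.626 × 10⁻³⁴ / 8.412 × 10⁻²³ = 7.88 × 10⁻¹² m = 7880 fm.

λ = 7880 fm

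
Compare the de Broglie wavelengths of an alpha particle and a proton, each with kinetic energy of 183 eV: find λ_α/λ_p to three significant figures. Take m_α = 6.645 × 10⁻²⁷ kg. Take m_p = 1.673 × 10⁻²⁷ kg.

λ_α/λ_p = 0.502

At fixed KE, p = √(2mKE) so λ = h/p ∝ 1/√m.
λ_α/λ_p = √(m_p/m_α) = √(1.673 × 10⁻²⁷/6.645 × 10⁻²⁷) = √(0.2518) = 0.502.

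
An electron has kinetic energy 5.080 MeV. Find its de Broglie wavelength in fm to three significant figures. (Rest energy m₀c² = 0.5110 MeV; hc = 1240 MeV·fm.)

λ = 223 fm

Total energy E = KE + m₀c² = 5.080 + 0.5110 = 5.5910 MeV.
(pc)² = E² − (m₀c²)² = (5.5910)² − (0.5110)² = 31.00 MeV², so pc = 5.568 MeV.
λ = hc/(pc) = 1240 MeV·fm / 5.568 MeV = 223 fm.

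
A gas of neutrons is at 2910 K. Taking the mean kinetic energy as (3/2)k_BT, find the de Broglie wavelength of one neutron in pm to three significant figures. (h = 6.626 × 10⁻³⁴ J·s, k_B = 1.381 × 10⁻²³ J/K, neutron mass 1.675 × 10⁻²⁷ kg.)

KE = (3/2)k_BT = 1.5 × 1.381 × 10⁻²³ × 2910 = 6.028 × 10⁻²⁰ J.
p = √(2mKE) = √(2 × 1.675 × 10⁻²⁷ × 6.028 × 10⁻²⁰) = 1.421 × 10⁻²³ kg·m/s.
λ = h/p = 4.66 × 10⁻¹¹ m = 46.6 pm.

λ = 46.6 pm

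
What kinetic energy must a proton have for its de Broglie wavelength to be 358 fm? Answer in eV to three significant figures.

p = h/λ = 6.626 × 10⁻³⁴ / 3.580 × 10⁻¹³ = 1.851 × 10⁻²¹ kg·m/s.
KE = p²/(2m) = (1.851 × 10⁻²¹)² / (2 × 1.673 × 10⁻²⁷) = 1.024 × 10⁻¹⁵ J = 6390 eV.

KE = 6390 eV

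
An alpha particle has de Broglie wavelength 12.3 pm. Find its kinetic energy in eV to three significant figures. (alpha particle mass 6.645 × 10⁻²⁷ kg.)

p = h/λ = 6.626 × 10⁻³⁴ / 1.230 × 10⁻¹¹ = 5.387 × 10⁻²³ kg·m/s.
KE = p²/(2m) = (5.387 × 10⁻²³)² / (2 × 6.645 × 10⁻²⁷) = 2.184 × 10⁻¹⁹ J = 1.36 eV.

KE = 1.36 eV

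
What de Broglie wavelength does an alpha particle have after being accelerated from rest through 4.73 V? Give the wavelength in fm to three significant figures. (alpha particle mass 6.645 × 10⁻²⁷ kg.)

KE = 2eV = 2 × 1.602 × 10⁻¹⁹ × 4.730 = 1.515 × 10⁻¹⁸ J.
p = √(2mKE) = √(2 × 6.645 × 10⁻²⁷ × 1.515 × 10⁻¹⁸) = 1.419 × 10⁻²² kg·m/s.
λ = h/p = 6.626 × 10⁻³⁴ / 1.419 × 10⁻²² = 4.67 × 10⁻¹² m = 4670 fm.

λ = 4670 fm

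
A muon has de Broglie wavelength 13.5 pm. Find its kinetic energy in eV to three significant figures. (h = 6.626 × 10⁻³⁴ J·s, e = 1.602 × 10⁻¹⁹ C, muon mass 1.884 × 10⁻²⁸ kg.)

KE = 39.9 eV

p = h/λ = 6.626 × 10⁻³⁴ / 1.350 × 10⁻¹¹ = 4.908 × 10⁻²³ kg·m/s.
KE = p²/(2m) = (4.908 × 10⁻²³)² / (2 × 1.884 × 10⁻²⁸) = 6.393 × 10⁻¹⁸ J = 39.9 eV.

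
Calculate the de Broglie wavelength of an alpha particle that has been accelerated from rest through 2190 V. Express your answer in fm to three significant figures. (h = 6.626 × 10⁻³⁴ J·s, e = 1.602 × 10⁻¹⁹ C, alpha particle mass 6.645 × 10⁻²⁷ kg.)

KE = 2eV = 2 × 1.602 × 10⁻¹⁹ × 2190 = 7.017 × 10⁻¹⁶ J.
p = √(2mKE) = √(2 × 6.645 × 10⁻²⁷ × 7.017 × 10⁻¹⁶) = 3.054 × 10⁻²¹ kg·m/s.
λ = h/p = 6.626 × 10⁻³⁴ / 3.054 × 10⁻²¹ = 2.17 × 10⁻¹³ m = 217 fm.

λ = 217 fm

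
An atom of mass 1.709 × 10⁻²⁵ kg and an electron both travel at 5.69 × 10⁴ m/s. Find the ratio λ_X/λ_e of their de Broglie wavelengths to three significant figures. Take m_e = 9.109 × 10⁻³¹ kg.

At fixed v, p = mv so λ = h/(mv) ∝ 1/m.
λ_X/λ_e = m_e/m_X = 9.109 × 10⁻³¹/1.709 × 10⁻²⁵ = 5.33 × 10⁻⁶.

λ_X/λ_e = 5.33 × 10⁻⁶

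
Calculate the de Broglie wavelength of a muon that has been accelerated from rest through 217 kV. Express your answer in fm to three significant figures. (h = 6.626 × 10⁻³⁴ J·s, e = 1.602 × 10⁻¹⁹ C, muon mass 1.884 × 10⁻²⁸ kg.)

KE = eV = 1.602 × 10⁻¹⁹ × 2.170 × 10⁵ = 3.476 × 10⁻¹⁴ J.
p = √(2mKE) = √(2 × 1.884 × 10⁻²⁸ × 3.476 × 10⁻¹⁴) = 3.619 × 10⁻²¹ kg·m/s.
λ = h/p = 6.626 × 10⁻³⁴ / 3.619 × 10⁻²¹ = 1.83 × 10⁻¹³ m = 183 fm.

λ = 183 fm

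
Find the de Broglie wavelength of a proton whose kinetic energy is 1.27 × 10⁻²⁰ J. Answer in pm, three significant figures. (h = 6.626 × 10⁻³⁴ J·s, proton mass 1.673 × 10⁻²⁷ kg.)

p = √(2mKE) = √(2 × 1.673 × 10⁻²⁷ × 1.270 × 10⁻²⁰) = 6.519 × 10⁻²⁴ kg·m/s.
λ = h/p = 6.626 × 10⁻³⁴ / 6.519 × 10⁻²⁴ = 1.02 × 10⁻¹⁰ m = 102 pm.

λ = 102 pm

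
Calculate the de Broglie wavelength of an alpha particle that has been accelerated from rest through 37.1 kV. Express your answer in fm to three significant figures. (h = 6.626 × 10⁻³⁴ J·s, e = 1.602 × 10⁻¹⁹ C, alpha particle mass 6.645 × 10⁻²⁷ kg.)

λ = 52.7 fm

KE = 2eV = 2 × 1.602 × 10⁻¹⁹ × 3.710 × 10⁴ = 1.189 × 10⁻¹⁴ J.
p = √(2mKE) = √(2 × 6.645 × 10⁻²⁷ × 1.189 × 10⁻¹⁴) = 1.257 × 10⁻²⁰ kg·m/s.
λ = h/p = 6.626 × 10⁻³⁴ / 1.257 × 10⁻²⁰ = 5.27 × 10⁻¹⁴ m = 52.7 fm.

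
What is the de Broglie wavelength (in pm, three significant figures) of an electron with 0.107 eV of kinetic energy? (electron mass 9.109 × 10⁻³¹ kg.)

KE = 0.107 eV = 1.714 × 10⁻²⁰ J.
p = √(2mKE) = √(2 × 9.109 × 10⁻³¹ × 1.714 × 10⁻²⁰) = 1.767 × 10⁻²⁵ kg·m/s.
λ = h/p = 6.626 × 10⁻³⁴ / 1.767 × 10⁻²⁵ = 3.75 × 10⁻⁹ m = 3750 pm.

λ = 3750 pm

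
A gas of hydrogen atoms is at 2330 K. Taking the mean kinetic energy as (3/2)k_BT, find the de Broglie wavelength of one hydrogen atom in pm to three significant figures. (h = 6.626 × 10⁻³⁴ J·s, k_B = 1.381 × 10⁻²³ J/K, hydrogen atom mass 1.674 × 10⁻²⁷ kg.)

λ = 52.1 pm

KE = (3/2)k_BT = 1.5 × 1.381 × 10⁻²³ × 2330 = 4.827 × 10⁻²⁰ J.
p = √(2mKE) = √(2 × 1.674 × 10⁻²⁷ × 4.827 × 10⁻²⁰) = 1.271 × 10⁻²³ kg·m/s.
λ = h/p = 5.21 × 10⁻¹¹ m = 52.1 pm.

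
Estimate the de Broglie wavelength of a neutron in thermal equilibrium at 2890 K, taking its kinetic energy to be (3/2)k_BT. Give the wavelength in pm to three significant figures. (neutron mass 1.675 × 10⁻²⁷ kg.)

KE = (3/2)k_BT = 1.5 × 1.381 × 10⁻²³ × 2890 = 5.987 × 10⁻²⁰ J.
p = √(2mKE) = √(2 × 1.675 × 10⁻²⁷ × 5.987 × 10⁻²⁰) = 1.416 × 10⁻²³ kg·m/s.
λ = h/p = 4.68 × 10⁻¹¹ m = 46.8 pm.

λ = 46.8 pm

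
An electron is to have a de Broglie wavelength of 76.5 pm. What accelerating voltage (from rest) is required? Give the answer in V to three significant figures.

V = 257 V

p = h/λ = 6.626 × 10⁻³⁴ / 7.650 × 10⁻¹¹ = 8.661 × 10⁻²⁴ kg·m/s.
KE = p²/(2m) = 4.118 × 10⁻¹⁷ J.
V = KE/e = 4.118 × 10⁻¹⁷ / (1.602 × 10⁻¹⁹) = 257 V.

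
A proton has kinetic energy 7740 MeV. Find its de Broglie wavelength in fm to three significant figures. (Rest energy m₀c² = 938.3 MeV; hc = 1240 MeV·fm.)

Total energy E = KE + m₀c² = 7740 + 938.3 = 8678.3 MeV.
(pc)² = E² − (m₀c²)² = (8678.3)² − (938.3)² = 7.443 × 10⁷ MeV², so pc = 8627 MeV.
λ = hc/(pc) = 1240 MeV·fm / 8627 MeV = 0.144 fm.

λ = 0.144 fm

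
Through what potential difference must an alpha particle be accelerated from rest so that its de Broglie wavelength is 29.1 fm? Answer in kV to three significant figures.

p = h/λ = 6.626 × 10⁻³⁴ / 2.910 × 10⁻¹⁴ = 2.277 × 10⁻²⁰ kg·m/s.
KE = p²/(2m) = 3.901 × 10⁻¹⁴ J.
V = KE/2e = 3.901 × 10⁻¹⁴ / (2 × 1.602 × 10⁻¹⁹) = 122 kV.

V = 122 kV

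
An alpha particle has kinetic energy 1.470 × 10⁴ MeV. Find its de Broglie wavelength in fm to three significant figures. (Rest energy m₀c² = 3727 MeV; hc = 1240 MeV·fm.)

Total energy E = KE + m₀c² = 1.470 × 10⁴ + 3727 = 18427 MeV.
(pc)² = E² − (m₀c²)² = (18427)² − (3727)² = 3.257 × 10⁸ MeV², so pc = 1.805 × 10⁴ MeV.
λ = hc/(pc) = 1240 MeV·fm / 1.805 × 10⁴ MeV = 0.0687 fm.

λ = 0.0687 fm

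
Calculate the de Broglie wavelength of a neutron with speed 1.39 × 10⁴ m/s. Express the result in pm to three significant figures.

p = mv = 1.675 × 10⁻²⁷ × 1.39 × 10⁴ = 2.328 × 10⁻²³ kg·m/s.
λ = h/p = 6.626 × 10⁻³⁴ / 2.328 × 10⁻²³ = 2.85 × 10⁻¹¹ m = 28.5 pm.

λ = 28.5 pm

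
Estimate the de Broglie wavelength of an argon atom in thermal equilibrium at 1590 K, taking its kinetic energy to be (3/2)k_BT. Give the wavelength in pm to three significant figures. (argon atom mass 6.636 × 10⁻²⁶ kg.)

KE = (3/2)k_BT = 1.5 × 1.381 × 10⁻²³ × 1590 = 3.294 × 10⁻²⁰ J.
p = √(2mKE) = √(2 × 6.636 × 10⁻²⁶ × 3.294 × 10⁻²⁰) = 6.612 × 10⁻²³ kg·m/s.
λ = h/p = 1.00 × 10⁻¹¹ m = 10.0 pm.

λ = 10.0 pm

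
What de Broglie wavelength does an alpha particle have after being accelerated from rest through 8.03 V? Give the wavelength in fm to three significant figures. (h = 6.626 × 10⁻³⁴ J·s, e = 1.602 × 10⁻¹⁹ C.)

λ = 3580 fm

KE = 2eV = 2 × 1.602 × 10⁻¹⁹ × 8.030 = 2.573 × 10⁻¹⁸ J.
p = √(2mKE) = √(2 × 6.645 × 10⁻²⁷ × 2.573 × 10⁻¹⁸) = 1.849 × 10⁻²² kg·m/s.
λ = h/p = 6.626 × 10⁻³⁴ / 1.849 × 10⁻²² = 3.58 × 10⁻¹² m = 3580 fm.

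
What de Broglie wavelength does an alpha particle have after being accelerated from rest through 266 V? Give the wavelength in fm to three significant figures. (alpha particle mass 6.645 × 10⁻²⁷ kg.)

KE = 2eV = 2 × 1.602 × 10⁻¹⁹ × 266.0 = 8.523 × 10⁻¹⁷ J.
p = √(2mKE) = √(2 × 6.645 × 10⁻²⁷ × 8.523 × 10⁻¹⁷) = 1.064 × 10⁻²¹ kg·m/s.
λ = h/p = 6.626 × 10⁻³⁴ / 1.064 × 10⁻²¹ = 6.23 × 10⁻¹³ m = 623 fm.

λ = 623 fm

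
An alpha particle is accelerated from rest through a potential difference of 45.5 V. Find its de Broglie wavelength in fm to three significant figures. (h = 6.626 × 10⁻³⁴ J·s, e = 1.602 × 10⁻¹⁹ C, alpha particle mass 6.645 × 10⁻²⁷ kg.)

KE = 2eV = 2 × 1.602 × 10⁻¹⁹ × 45.50 = 1.458 × 10⁻¹⁷ J.
p = √(2mKE) = √(2 × 6.645 × 10⁻²⁷ × 1.458 × 10⁻¹⁷) = 4.402 × 10⁻²² kg·m/s.
λ = h/p = 6.626 × 10⁻³⁴ / 4.402 × 10⁻²² = 1.51 × 10⁻¹² m = 1510 fm.

λ = 1510 fm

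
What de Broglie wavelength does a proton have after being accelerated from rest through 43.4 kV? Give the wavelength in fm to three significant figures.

KE = eV = 1.602 × 10⁻¹⁹ × 4.340 × 10⁴ = 6.953 × 10⁻¹⁵ J.
p = √(2mKE) = √(2 × 1.673 × 10⁻²⁷ × 6.953 × 10⁻¹⁵) = 4.823 × 10⁻²¹ kg·m/s.
λ = h/p = 6.626 × 10⁻³⁴ / 4.823 × 10⁻²¹ = 1.37 × 10⁻¹³ m = 137 fm.

λ = 137 fm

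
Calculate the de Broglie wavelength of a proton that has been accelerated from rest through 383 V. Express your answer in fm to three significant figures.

λ = 1460 fm

KE = eV = 1.602 × 10⁻¹⁹ × 383.0 = 6.136 × 10⁻¹⁷ J.
p = √(2mKE) = √(2 × 1.673 × 10⁻²⁷ × 6.136 × 10⁻¹⁷) = 4.531 × 10⁻²² kg·m/s.
λ = h/p = 6.626 × 10⁻³⁴ / 4.531 × 10⁻²² = 1.46 × 10⁻¹² m = 1460 fm.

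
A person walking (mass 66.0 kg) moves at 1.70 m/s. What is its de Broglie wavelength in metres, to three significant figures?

λ = 5.91 × 10⁻³⁶ m

p = mv = 66.0 × 1.70 = 1.122 × 10² kg·m/s.
λ = h/p = 6.626 × 10⁻³⁴ / 1.122 × 10² = 5.91 × 10⁻³⁶ m.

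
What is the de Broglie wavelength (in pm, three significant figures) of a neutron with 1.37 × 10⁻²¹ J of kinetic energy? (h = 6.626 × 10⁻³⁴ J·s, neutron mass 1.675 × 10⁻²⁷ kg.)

λ = 309 pm

p = √(2mKE) = √(2 × 1.675 × 10⁻²⁷ × 1.370 × 10⁻²¹) = 2.142 × 10⁻²⁴ kg·m/s.
λ = h/p = 6.626 × 10⁻³⁴ / 2.142 × 10⁻²⁴ = 3.09 × 10⁻¹⁰ m = 309 pm.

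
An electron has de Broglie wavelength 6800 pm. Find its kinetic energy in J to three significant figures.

KE = 5.21 × 10⁻²¹ J

p = h/λ = 6.626 × 10⁻³⁴ / 6.800 × 10⁻⁹ = 9.744 × 10⁻²⁶ kg·m/s.
KE = p²/(2m) = (9.744 × 10⁻²⁶)² / (2 × 9.109 × 10⁻³¹) = 5.212 × 10⁻²¹ J = 5.21 × 10⁻²¹ J.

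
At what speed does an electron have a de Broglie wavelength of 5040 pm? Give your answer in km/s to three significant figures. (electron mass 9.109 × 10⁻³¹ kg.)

v = 144 km/s

p = h/λ = 6.626 × 10⁻³⁴ / 5.040 × 10⁻⁹ = 1.315 × 10⁻²⁵ kg·m/s.
v = p/m = 1.315 × 10⁻²⁵ / 9.109 × 10⁻³¹ = 1.44 × 10⁵ m/s = 144 km/s.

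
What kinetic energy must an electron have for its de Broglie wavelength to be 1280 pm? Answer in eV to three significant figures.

p = h/λ = 6.626 × 10⁻³⁴ / 1.280 × 10⁻⁹ = 5.177 × 10⁻²⁵ kg·m/s.
KE = p²/(2m) = (5.177 × 10⁻²⁵)² / (2 × 9.109 × 10⁻³¹) = 1.471 × 10⁻¹⁹ J = 0.918 eV.

KE = 0.918 eV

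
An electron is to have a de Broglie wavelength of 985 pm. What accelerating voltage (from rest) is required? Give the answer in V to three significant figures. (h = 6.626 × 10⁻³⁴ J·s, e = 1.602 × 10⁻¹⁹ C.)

V = 1.55 V

p = h/λ = 6.626 × 10⁻³⁴ / 9.850 × 10⁻¹⁰ = 6.727 × 10⁻²⁵ kg·m/s.
KE = p²/(2m) = 2.484 × 10⁻¹⁹ J.
V = KE/e = 2.484 × 10⁻¹⁹ / (1.602 × 10⁻¹⁹) = 1.55 V.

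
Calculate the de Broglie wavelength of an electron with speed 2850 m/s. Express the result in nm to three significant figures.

p = mv = 9.109 × 10⁻³¹ × 2850 = 2.596 × 10⁻²⁷ kg·m/s.
λ = h/p = 6.626 × 10⁻³⁴ / 2.596 × 10⁻²⁷ = 2.55 × 10⁻⁷ m = 255 nm.

λ = 255 nm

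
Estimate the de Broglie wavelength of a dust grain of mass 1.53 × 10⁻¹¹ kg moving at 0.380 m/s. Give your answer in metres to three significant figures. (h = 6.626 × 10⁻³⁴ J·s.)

p = mv = 1.53 × 10⁻¹¹ × 0.380 = 5.814 × 10⁻¹² kg·m/s.
λ = h/p = 6.626 × 10⁻³⁴ / 5.814 × 10⁻¹² = 1.14 × 10⁻²² m.

λ = 1.14 × 10⁻²² m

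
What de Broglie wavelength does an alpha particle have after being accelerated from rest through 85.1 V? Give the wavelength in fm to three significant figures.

λ = 1100 fm

KE = 2eV = 2 × 1.602 × 10⁻¹⁹ × 85.10 = 2.727 × 10⁻¹⁷ J.
p = √(2mKE) = √(2 × 6.645 × 10⁻²⁷ × 2.727 × 10⁻¹⁷) = 6.020 × 10⁻²² kg·m/s.
λ = h/p = 6.626 × 10⁻³⁴ / 6.020 × 10⁻²² = 1.10 × 10⁻¹² m = 1100 fm.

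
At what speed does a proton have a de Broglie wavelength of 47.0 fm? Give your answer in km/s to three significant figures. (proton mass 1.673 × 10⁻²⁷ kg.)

v = 8430 km/s

p = h/λ = 6.626 × 10⁻³⁴ / 4.700 × 10⁻¹⁴ = 1.410 × 10⁻²⁰ kg·m/s.
v = p/m = 1.410 × 10⁻²⁰ / 1.673 × 10⁻²⁷ = 8.43 × 10⁶ m/s = 8430 km/s.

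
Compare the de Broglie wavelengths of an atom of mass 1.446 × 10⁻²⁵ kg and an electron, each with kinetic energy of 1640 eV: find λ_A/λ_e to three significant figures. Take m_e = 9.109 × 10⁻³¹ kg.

λ_A/λ_e = 2.51 × 10⁻³

At fixed KE, p = √(2mKE) so λ = h/p ∝ 1/√m.
λ_A/λ_e = √(m_e/m_A) = √(9.109 × 10⁻³¹/1.446 × 10⁻²⁵) = √(6.299 × 10⁻⁶) = 2.51 × 10⁻³.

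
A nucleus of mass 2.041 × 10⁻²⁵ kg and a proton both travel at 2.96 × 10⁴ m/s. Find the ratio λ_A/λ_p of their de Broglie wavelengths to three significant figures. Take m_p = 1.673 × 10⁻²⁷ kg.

At fixed v, p = mv so λ = h/(mv) ∝ 1/m.
λ_A/λ_p = m_p/m_A = 1.673 × 10⁻²⁷/2.041 × 10⁻²⁵ = 8.20 × 10⁻³.

λ_A/λ_p = 8.20 × 10⁻³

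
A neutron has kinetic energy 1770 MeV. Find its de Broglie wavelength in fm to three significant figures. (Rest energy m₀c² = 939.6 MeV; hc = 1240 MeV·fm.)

Total energy E = KE + m₀c² = 1770 + 939.6 = 2709.6 MeV.
(pc)² = E² − (m₀c²)² = (2709.6)² − (939.6)² = 6.459 × 10⁶ MeV², so pc = 2541 MeV.
λ = hc/(pc) = 1240 MeV·fm / 2541 MeV = 0.488 fm.

λ = 0.488 fm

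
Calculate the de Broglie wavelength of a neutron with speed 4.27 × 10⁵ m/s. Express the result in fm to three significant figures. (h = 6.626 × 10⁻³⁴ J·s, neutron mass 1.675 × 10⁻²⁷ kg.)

λ = 926 fm

p = mv = 1.675 × 10⁻²⁷ × 4.27 × 10⁵ = 7.152 × 10⁻²² kg·m/s.
λ = h/p = 6.626 × 10⁻³⁴ / 7.152 × 10⁻²² = 9.26 × 10⁻¹³ m = 926 fm.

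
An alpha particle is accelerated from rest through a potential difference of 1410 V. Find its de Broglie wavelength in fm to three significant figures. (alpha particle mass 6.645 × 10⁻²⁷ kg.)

KE = 2eV = 2 × 1.602 × 10⁻¹⁹ × 1410 = 4.518 × 10⁻¹⁶ J.
p = √(2mKE) = √(2 × 6.645 × 10⁻²⁷ × 4.518 × 10⁻¹⁶) = 2.450 × 10⁻²¹ kg·m/s.
λ = h/p = 6.626 × 10⁻³⁴ / 2.450 × 10⁻²¹ = 2.70 × 10⁻¹³ m = 270 fm.

λ = 270 fm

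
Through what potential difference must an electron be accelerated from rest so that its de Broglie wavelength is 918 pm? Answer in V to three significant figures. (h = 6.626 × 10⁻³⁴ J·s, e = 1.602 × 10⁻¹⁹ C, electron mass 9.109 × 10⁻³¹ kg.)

p = h/λ = 6.626 × 10⁻³⁴ / 9.180 × 10⁻¹⁰ = 7.218 × 10⁻²⁵ kg·m/s.
KE = p²/(2m) = 2.860 × 10⁻¹⁹ J.
V = KE/e = 2.860 × 10⁻¹⁹ / (1.602 × 10⁻¹⁹) = 1.79 V.

V = 1.79 V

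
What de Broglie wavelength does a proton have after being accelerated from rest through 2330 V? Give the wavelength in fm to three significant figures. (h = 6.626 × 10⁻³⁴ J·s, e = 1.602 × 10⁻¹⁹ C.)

λ = 593 fm

KE = eV = 1.602 × 10⁻¹⁹ × 2330 = 3.733 × 10⁻¹⁶ J.
p = √(2mKE) = √(2 × 1.673 × 10⁻²⁷ × 3.733 × 10⁻¹⁶) = 1.118 × 10⁻²¹ kg·m/s.
λ = h/p = 6.626 × 10⁻³⁴ / 1.118 × 10⁻²¹ = 5.93 × 10⁻¹³ m = 593 fm.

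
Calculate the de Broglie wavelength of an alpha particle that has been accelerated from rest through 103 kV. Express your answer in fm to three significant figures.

KE = 2eV = 2 × 1.602 × 10⁻¹⁹ × 1.030 × 10⁵ = 3.300 × 10⁻¹⁴ J.
p = √(2mKE) = √(2 × 6.645 × 10⁻²⁷ × 3.300 × 10⁻¹⁴) = 2.094 × 10⁻²⁰ kg·m/s.
λ = h/p = 6.626 × 10⁻³⁴ / 2.094 × 10⁻²⁰ = 3.16 × 10⁻¹⁴ m = 31.6 fm.

λ = 31.6 fm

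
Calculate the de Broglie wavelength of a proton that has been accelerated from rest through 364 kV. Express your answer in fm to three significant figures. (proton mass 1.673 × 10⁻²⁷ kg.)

λ = 47.4 fm

KE = eV = 1.602 × 10⁻¹⁹ × 3.640 × 10⁵ = 5.831 × 10⁻¹⁴ J.
p = √(2mKE) = √(2 × 1.673 × 10⁻²⁷ × 5.831 × 10⁻¹⁴) = 1.397 × 10⁻²⁰ kg·m/s.
λ = h/p = 6.626 × 10⁻³⁴ / 1.397 × 10⁻²⁰ = 4.74 × 10⁻¹⁴ m = 47.4 fm.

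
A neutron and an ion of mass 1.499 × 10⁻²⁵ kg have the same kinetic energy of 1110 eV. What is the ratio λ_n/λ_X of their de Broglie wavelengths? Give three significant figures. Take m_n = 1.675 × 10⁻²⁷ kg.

λ_n/λ_X = 9.46

At fixed KE, p = √(2mKE) so λ = h/p ∝ 1/√m.
λ_n/λ_X = √(m_X/m_n) = √(1.499 × 10⁻²⁵/1.675 × 10⁻²⁷) = √(89.49) = 9.46.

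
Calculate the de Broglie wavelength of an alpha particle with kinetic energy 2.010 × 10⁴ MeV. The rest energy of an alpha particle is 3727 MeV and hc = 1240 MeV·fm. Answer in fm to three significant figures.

λ = 0.0527 fm

Total energy E = KE + m₀c² = 2.010 × 10⁴ + 3727 = 23827 MeV.
(pc)² = E² − (m₀c²)² = (23827)² − (3727)² = 5.538 × 10⁸ MeV², so pc = 2.353 × 10⁴ MeV.
λ = hc/(pc) = 1240 MeV·fm / 2.353 × 10⁴ MeV = 0.0527 fm.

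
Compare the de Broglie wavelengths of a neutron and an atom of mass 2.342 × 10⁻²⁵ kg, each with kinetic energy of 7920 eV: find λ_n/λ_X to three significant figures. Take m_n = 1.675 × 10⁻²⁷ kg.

λ_n/λ_X = 11.8

At fixed KE, p = √(2mKE) so λ = h/p ∝ 1/√m.
λ_n/λ_X = √(m_X/m_n) = √(2.342 × 10⁻²⁵/1.675 × 10⁻²⁷) = √(139.8) = 11.8.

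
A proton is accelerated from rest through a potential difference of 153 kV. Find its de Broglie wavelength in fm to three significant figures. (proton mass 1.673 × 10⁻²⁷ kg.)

λ = 73.2 fm

KE = eV = 1.602 × 10⁻¹⁹ × 1.530 × 10⁵ = 2.451 × 10⁻¹⁴ J.
p = √(2mKE) = √(2 × 1.673 × 10⁻²⁷ × 2.451 × 10⁻¹⁴) = 9.056 × 10⁻²¹ kg·m/s.
λ = h/p = 6.626 × 10⁻³⁴ / 9.056 × 10⁻²¹ = 7.32 × 10⁻¹⁴ m = 73.2 fm.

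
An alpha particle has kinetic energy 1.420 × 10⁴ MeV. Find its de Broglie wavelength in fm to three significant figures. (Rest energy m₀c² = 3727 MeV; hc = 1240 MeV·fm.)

λ = 0.0707 fm

Total energy E = KE + m₀c² = 1.420 × 10⁴ + 3727 = 17927 MeV.
(pc)² = E² − (m₀c²)² = (17927)² − (3727)² = 3.075 × 10⁸ MeV², so pc = 1.754 × 10⁴ MeV.
λ = hc/(pc) = 1240 MeV·fm / 1.754 × 10⁴ MeV = 0.0707 fm.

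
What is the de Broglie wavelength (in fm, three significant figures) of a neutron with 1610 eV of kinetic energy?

λ = 713 fm

KE = 1610 eV = 2.579 × 10⁻¹⁶ J.
p = √(2mKE) = √(2 × 1.675 × 10⁻²⁷ × 2.579 × 10⁻¹⁶) = 9.295 × 10⁻²² kg·m/s.
λ = h/p = 6.626 × 10⁻³⁴ / 9.295 × 10⁻²² = 7.13 × 10⁻¹³ m = 713 fm.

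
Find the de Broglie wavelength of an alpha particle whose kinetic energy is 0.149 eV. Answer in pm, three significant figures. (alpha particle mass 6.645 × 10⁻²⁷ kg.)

λ = 37.2 pm

KE = 0.149 eV = 2.387 × 10⁻²⁰ J.
p = √(2mKE) = √(2 × 6.645 × 10⁻²⁷ × 2.387 × 10⁻²⁰) = 1.781 × 10⁻²³ kg·m/s.
λ = h/p = 6.626 × 10⁻³⁴ / 1.781 × 10⁻²³ = 3.72 × 10⁻¹¹ m = 37.2 pm.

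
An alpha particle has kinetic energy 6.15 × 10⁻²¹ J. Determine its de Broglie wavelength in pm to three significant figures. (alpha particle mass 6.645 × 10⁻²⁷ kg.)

λ = 73.3 pm

p = √(2mKE) = √(2 × 6.645 × 10⁻²⁷ × 6.150 × 10⁻²¹) = 9.041 × 10⁻²⁴ kg·m/s.
λ = h/p = 6.626 × 10⁻³⁴ / 9.041 × 10⁻²⁴ = 7.33 × 10⁻¹¹ m = 73.3 pm.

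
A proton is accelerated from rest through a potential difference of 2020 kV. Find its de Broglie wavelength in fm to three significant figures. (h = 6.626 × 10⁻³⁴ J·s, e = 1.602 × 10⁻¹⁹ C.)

KE = eV = 1.602 × 10⁻¹⁹ × 2.020 × 10⁶ = 3.236 × 10⁻¹³ J.
p = √(2mKE) = √(2 × 1.673 × 10⁻²⁷ × 3.236 × 10⁻¹³) = 3.291 × 10⁻²⁰ kg·m/s.
λ = h/p = 6.626 × 10⁻³⁴ / 3.291 × 10⁻²⁰ = 2.01 × 10⁻¹⁴ m = 20.1 fm.

λ = 20.1 fm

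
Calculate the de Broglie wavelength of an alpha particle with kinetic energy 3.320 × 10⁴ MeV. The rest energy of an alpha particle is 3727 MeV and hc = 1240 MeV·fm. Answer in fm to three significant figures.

Total energy E = KE + m₀c² = 3.320 × 10⁴ + 3727 = 36927 MeV.
(pc)² = E² − (m₀c²)² = (36927)² − (3727)² = 1.350 × 10⁹ MeV², so pc = 3.674 × 10⁴ MeV.
λ = hc/(pc) = 1240 MeV·fm / 3.674 × 10⁴ MeV = 0.0338 fm.

λ = 0.0338 fm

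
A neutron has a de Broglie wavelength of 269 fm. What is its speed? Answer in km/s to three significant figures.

p = h/λ = 6.626 × 10⁻³⁴ / 2.690 × 10⁻¹³ = 2.463 × 10⁻²¹ kg·m/s.
v = p/m = 2.463 × 10⁻²¹ / 1.675 × 10⁻²⁷ = 1.47 × 10⁶ m/s = 1470 km/s.

v = 1470 km/s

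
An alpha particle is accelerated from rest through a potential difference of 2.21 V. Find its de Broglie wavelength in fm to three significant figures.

λ = 6830 fm

KE = 2eV = 2 × 1.602 × 10⁻¹⁹ × 2.210 = 7.081 × 10⁻¹⁹ J.
p = √(2mKE) = √(2 × 6.645 × 10⁻²⁷ × 7.081 × 10⁻¹⁹) = 9.701 × 10⁻²³ kg·m/s.
λ = h/p = 6.626 × 10⁻³⁴ / 9.701 × 10⁻²³ = 6.83 × 10⁻¹² m = 6830 fm.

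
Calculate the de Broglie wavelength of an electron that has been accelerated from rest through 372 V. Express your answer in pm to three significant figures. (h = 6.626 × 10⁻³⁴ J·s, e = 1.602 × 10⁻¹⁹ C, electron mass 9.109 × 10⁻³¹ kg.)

KE = eV = 1.602 × 10⁻¹⁹ × 372.0 = 5.959 × 10⁻¹⁷ J.
p = √(2mKE) = √(2 × 9.109 × 10⁻³¹ × 5.959 × 10⁻¹⁷) = 1.042 × 10⁻²³ kg·m/s.
λ = h/p = 6.626 × 10⁻³⁴ / 1.042 × 10⁻²³ = 6.36 × 10⁻¹¹ m = 63.6 pm.

λ = 63.6 pm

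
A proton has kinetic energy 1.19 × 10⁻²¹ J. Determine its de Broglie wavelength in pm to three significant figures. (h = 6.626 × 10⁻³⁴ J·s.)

p = √(2mKE) = √(2 × 1.673 × 10⁻²⁷ × 1.190 × 10⁻²¹) = 1.995 × 10⁻²⁴ kg·m/s.
λ = h/p = 6.626 × 10⁻³⁴ / 1.995 × 10⁻²⁴ = 3.32 × 10⁻¹⁰ m = 332 pm.

λ = 332 pm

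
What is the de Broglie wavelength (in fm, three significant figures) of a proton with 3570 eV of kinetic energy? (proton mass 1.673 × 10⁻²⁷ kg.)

λ = 479 fm

KE = 3570 eV = 5.719 × 10⁻¹⁶ J.
p = √(2mKE) = √(2 × 1.673 × 10⁻²⁷ × 5.719 × 10⁻¹⁶) = 1.383 × 10⁻²¹ kg·m/s.
λ = h/p = 6.626 × 10⁻³⁴ / 1.383 × 10⁻²¹ = 4.79 × 10⁻¹³ m = 479 fm.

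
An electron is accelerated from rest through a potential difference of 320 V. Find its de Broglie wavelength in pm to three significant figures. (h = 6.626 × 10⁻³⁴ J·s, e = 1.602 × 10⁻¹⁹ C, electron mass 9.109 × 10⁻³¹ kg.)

KE = eV = 1.602 × 10⁻¹⁹ × 320.0 = 5.126 × 10⁻¹⁷ J.
p = √(2mKE) = √(2 × 9.109 × 10⁻³¹ × 5.126 × 10⁻¹⁷) = 9.664 × 10⁻²⁴ kg·m/s.
λ = h/p = 6.626 × 10⁻³⁴ / 9.664 × 10⁻²⁴ = 6.86 × 10⁻¹¹ m = 68.6 pm.

λ = 68.6 pm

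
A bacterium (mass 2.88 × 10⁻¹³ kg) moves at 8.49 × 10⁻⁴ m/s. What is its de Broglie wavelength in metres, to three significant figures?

λ = 2.71 × 10⁻¹⁸ m

p = mv = 2.88 × 10⁻¹³ × 8.49 × 10⁻⁴ = 2.445 × 10⁻¹⁶ kg·m/s.
λ = h/p = 6.626 × 10⁻³⁴ / 2.445 × 10⁻¹⁶ = 2.71 × 10⁻¹⁸ m.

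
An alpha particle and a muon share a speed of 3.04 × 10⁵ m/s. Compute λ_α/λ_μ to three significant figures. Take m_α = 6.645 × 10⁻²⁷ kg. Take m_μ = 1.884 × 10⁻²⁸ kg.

λ_α/λ_μ = 0.0284

At fixed v, p = mv so λ = h/(mv) ∝ 1/m.
λ_α/λ_μ = m_μ/m_α = 1.884 × 10⁻²⁸/6.645 × 10⁻²⁷ = 0.0284.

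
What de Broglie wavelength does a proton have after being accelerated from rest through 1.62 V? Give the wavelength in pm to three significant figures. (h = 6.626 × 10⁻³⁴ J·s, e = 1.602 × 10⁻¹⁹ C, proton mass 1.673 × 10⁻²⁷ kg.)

KE = eV = 1.602 × 10⁻¹⁹ × 1.620 = 2.595 × 10⁻¹⁹ J.
p = √(2mKE) = √(2 × 1.673 × 10⁻²⁷ × 2.595 × 10⁻¹⁹) = 2.947 × 10⁻²³ kg·m/s.
λ = h/p = 6.626 × 10⁻³⁴ / 2.947 × 10⁻²³ = 2.25 × 10⁻¹¹ m = 22.5 pm.

λ = 22.5 pm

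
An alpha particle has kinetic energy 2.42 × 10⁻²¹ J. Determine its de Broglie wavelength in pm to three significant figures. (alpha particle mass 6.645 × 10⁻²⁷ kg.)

λ = 117 pm

p = √(2mKE) = √(2 × 6.645 × 10⁻²⁷ × 2.420 × 10⁻²¹) = 5.671 × 10⁻²⁴ kg·m/s.
λ = h/p = 6.626 × 10⁻³⁴ / 5.671 × 10⁻²⁴ = 1.17 × 10⁻¹⁰ m = 117 pm.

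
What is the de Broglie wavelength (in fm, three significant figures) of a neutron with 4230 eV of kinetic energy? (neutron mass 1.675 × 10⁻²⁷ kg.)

λ = 440 fm

KE = 4230 eV = 6.776 × 10⁻¹⁶ J.
p = √(2mKE) = √(2 × 1.675 × 10⁻²⁷ × 6.776 × 10⁻¹⁶) = 1.507 × 10⁻²¹ kg·m/s.
λ = h/p = 6.626 × 10⁻³⁴ / 1.507 × 10⁻²¹ = 4.40 × 10⁻¹³ m = 440 fm.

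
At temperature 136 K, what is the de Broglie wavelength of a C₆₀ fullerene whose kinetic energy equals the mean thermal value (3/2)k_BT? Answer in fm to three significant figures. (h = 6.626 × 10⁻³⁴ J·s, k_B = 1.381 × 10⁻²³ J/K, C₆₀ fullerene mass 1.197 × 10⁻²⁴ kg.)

KE = (3/2)k_BT = 1.5 × 1.381 × 10⁻²³ × 136 = 2.817 × 10⁻²¹ J.
p = √(2mKE) = √(2 × 1.197 × 10⁻²⁴ × 2.817 × 10⁻²¹) = 8.212 × 10⁻²³ kg·m/s.
λ = h/p = 8.07 × 10⁻¹² m = 8070 fm.

λ = 8070 fm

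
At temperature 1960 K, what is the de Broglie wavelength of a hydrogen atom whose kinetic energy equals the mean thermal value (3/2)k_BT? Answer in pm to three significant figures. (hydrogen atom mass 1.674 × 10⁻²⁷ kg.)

λ = 56.8 pm

KE = (3/2)k_BT = 1.5 × 1.381 × 10⁻²³ × 1960 = 4.060 × 10⁻²⁰ J.
p = √(2mKE) = √(2 × 1.674 × 10⁻²⁷ × 4.060 × 10⁻²⁰) = 1.166 × 10⁻²³ kg·m/s.
λ = h/p = 5.68 × 10⁻¹¹ m = 56.8 pm.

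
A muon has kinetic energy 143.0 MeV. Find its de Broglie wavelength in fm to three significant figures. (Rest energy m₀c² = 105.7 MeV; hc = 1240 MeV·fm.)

Total energy E = KE + m₀c² = 143.0 + 105.7 = 248.7 MeV.
(pc)² = E² − (m₀c²)² = (248.7)² − (105.7)² = 5.068 × 10⁴ MeV², so pc = 225.1 MeV.
λ = hc/(pc) = 1240 MeV·fm / 225.1 MeV = 5.51 fm.

λ = 5.51 fm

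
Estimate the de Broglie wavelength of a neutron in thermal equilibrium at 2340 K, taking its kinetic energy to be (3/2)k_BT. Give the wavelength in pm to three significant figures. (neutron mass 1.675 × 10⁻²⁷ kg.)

λ = 52.0 pm

KE = (3/2)k_BT = 1.5 × 1.381 × 10⁻²³ × 2340 = 4.847 × 10⁻²⁰ J.
p = √(2mKE) = √(2 × 1.675 × 10⁻²⁷ × 4.847 × 10⁻²⁰) = 1.274 × 10⁻²³ kg·m/s.
λ = h/p = 5.20 × 10⁻¹¹ m = 52.0 pm.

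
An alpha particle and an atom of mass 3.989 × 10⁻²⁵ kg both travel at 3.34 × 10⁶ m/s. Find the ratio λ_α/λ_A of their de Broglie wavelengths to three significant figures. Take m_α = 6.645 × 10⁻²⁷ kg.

λ_α/λ_A = 60.0

At fixed v, p = mv so λ = h/(mv) ∝ 1/m.
λ_α/λ_A = m_A/m_α = 3.989 × 10⁻²⁵/6.645 × 10⁻²⁷ = 60.0.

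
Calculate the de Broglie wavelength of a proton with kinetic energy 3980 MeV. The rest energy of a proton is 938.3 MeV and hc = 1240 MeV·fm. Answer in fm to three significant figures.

λ = 0.257 fm

Total energy E = KE + m₀c² = 3980 + 938.3 = 4918.3 MeV.
(pc)² = E² − (m₀c²)² = (4918.3)² − (938.3)² = 2.331 × 10⁷ MeV², so pc = 4828 MeV.
λ = hc/(pc) = 1240 MeV·fm / 4828 MeV = 0.257 fm.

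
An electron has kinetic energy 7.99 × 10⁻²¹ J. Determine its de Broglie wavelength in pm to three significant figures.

p = √(2mKE) = √(2 × 9.109 × 10⁻³¹ × 7.990 × 10⁻²¹) = 1.206 × 10⁻²⁵ kg·m/s.
λ = h/p = 6.626 × 10⁻³⁴ / 1.206 × 10⁻²⁵ = 5.49 × 10⁻⁹ m = 5490 pm.

λ = 5490 pm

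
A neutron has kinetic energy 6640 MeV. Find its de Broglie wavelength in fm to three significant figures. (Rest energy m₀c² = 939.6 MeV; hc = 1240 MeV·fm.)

λ = 0.165 fm

Total energy E = KE + m₀c² = 6640 + 939.6 = 7579.6 MeV.
(pc)² = E² − (m₀c²)² = (7579.6)² − (939.6)² = 5.657 × 10⁷ MeV², so pc = 7521 MeV.
λ = hc/(pc) = 1240 MeV·fm / 7521 MeV = 0.165 fm.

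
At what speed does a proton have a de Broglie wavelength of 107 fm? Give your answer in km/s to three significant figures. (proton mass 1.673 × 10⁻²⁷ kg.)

p = h/λ = 6.626 × 10⁻³⁴ / 1.070 × 10⁻¹³ = 6.193 × 10⁻²¹ kg·m/s.
v = p/m = 6.193 × 10⁻²¹ / 1.673 × 10⁻²⁷ = 3.70 × 10⁶ m/s = 3700 km/s.

v = 3700 km/s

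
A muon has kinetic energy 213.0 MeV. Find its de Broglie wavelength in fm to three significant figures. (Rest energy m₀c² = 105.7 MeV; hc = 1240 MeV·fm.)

Total energy E = KE + m₀c² = 213.0 + 105.7 = 318.7 MeV.
(pc)² = E² − (m₀c²)² = (318.7)² − (105.7)² = 9.040 × 10⁴ MeV², so pc = 300.7 MeV.
λ = hc/(pc) = 1240 MeV·fm / 300.7 MeV = 4.12 fm.

λ = 4.12 fm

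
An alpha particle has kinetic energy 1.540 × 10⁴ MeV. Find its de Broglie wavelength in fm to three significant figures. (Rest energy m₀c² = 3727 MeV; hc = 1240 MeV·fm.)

Total energy E = KE + m₀c² = 1.540 × 10⁴ + 3727 = 19127 MeV.
(pc)² = E² − (m₀c²)² = (19127)² − (3727)² = 3.520 × 10⁸ MeV², so pc = 1.876 × 10⁴ MeV.
λ = hc/(pc) = 1240 MeV·fm / 1.876 × 10⁴ MeV = 0.0661 fm.

λ = 0.0661 fm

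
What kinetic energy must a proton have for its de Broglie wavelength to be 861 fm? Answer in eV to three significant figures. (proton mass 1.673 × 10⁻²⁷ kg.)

KE = 1100 eV

p = h/λ = 6.626 × 10⁻³⁴ / 8.610 × 10⁻¹³ = 7.696 × 10⁻²² kg·m/s.
KE = p²/(2m) = (7.696 × 10⁻²²)² / (2 × 1.673 × 10⁻²⁷) = 1.770 × 10⁻¹⁶ J = 1100 eV.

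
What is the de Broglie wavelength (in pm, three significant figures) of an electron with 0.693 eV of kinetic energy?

λ = 1470 pm

KE = 0.693 eV = 1.110 × 10⁻¹⁹ J.
p = √(2mKE) = √(2 × 9.109 × 10⁻³¹ × 1.110 × 10⁻¹⁹) = 4.497 × 10⁻²⁵ kg·m/s.
λ = h/p = 6.626 × 10⁻³⁴ / 4.497 × 10⁻²⁵ = 1.47 × 10⁻⁹ m = 1470 pm.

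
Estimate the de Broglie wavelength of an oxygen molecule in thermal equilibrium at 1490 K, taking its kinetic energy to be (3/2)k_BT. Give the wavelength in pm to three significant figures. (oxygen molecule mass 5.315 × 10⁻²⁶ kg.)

λ = 11.6 pm

KE = (3/2)k_BT = 1.5 × 1.381 × 10⁻²³ × 1490 = 3.087 × 10⁻²⁰ J.
p = √(2mKE) = √(2 × 5.315 × 10⁻²⁶ × 3.087 × 10⁻²⁰) = 5.728 × 10⁻²³ kg·m/s.
λ = h/p = 1.16 × 10⁻¹¹ m = 11.6 pm.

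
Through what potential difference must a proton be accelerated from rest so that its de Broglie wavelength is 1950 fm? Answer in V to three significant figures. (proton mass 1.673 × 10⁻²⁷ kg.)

p = h/λ = 6.626 × 10⁻³⁴ / 1.950 × 10⁻¹² = 3.398 × 10⁻²² kg·m/s.
KE = p²/(2m) = 3.451 × 10⁻¹⁷ J.
V = KE/e = 3.451 × 10⁻¹⁷ / (1.602 × 10⁻¹⁹) = 215 V.

V = 215 V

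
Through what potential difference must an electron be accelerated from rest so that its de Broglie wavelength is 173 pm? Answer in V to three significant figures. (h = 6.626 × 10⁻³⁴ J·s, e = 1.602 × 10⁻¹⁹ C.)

p = h/λ = 6.626 × 10⁻³⁴ / 1.730 × 10⁻¹⁰ = 3.830 × 10⁻²⁴ kg·m/s.
KE = p²/(2m) = 8.052 × 10⁻¹⁸ J.
V = KE/e = 8.052 × 10⁻¹⁸ / (1.602 × 10⁻¹⁹) = 50.3 V.

V = 50.3 V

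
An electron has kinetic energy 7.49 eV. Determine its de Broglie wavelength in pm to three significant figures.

KE = 7.49 eV = 1.200 × 10⁻¹⁸ J.
p = √(2mKE) = √(2 × 9.109 × 10⁻³¹ × 1.200 × 10⁻¹⁸) = 1.479 × 10⁻²⁴ kg·m/s.
λ = h/p = 6.626 × 10⁻³⁴ / 1.479 × 10⁻²⁴ = 4.48 × 10⁻¹⁰ m = 448 pm.

λ = 448 pm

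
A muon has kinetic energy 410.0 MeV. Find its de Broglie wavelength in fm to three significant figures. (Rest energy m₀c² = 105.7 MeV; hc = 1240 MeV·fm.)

λ = 2.46 fm

Total energy E = KE + m₀c² = 410.0 + 105.7 = 515.7 MeV.
(pc)² = E² − (m₀c²)² = (515.7)² − (105.7)² = 2.548 × 10⁵ MeV², so pc = 504.8 MeV.
λ = hc/(pc) = 1240 MeV·fm / 504.8 MeV = 2.46 fm.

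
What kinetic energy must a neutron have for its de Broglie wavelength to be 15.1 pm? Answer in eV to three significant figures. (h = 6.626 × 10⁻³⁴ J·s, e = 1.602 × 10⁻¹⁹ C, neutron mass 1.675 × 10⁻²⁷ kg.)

p = h/λ = 6.626 × 10⁻³⁴ / 1.510 × 10⁻¹¹ = 4.388 × 10⁻²³ kg·m/s.
KE = p²/(2m) = (4.388 × 10⁻²³)² / (2 × 1.675 × 10⁻²⁷) = 5.748 × 10⁻¹⁹ J = 3.59 eV.

KE = 3.59 eV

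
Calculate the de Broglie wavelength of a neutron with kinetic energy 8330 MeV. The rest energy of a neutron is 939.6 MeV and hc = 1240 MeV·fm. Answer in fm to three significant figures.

Total energy E = KE + m₀c² = 8330 + 939.6 = 9269.6 MeV.
(pc)² = E² − (m₀c²)² = (9269.6)² − (939.6)² = 8.504 × 10⁷ MeV², so pc = 9222 MeV.
λ = hc/(pc) = 1240 MeV·fm / 9222 MeV = 0.134 fm.

λ = 0.134 fm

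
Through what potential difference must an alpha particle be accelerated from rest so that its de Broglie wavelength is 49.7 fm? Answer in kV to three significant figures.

V = 41.7 kV

p = h/λ = 6.626 × 10⁻³⁴ / 4.970 × 10⁻¹⁴ = 1.333 × 10⁻²⁰ kg·m/s.
KE = p²/(2m) = 1.337 × 10⁻¹⁴ J.
V = KE/2e = 1.337 × 10⁻¹⁴ / (2 × 1.602 × 10⁻¹⁹) = 41.7 kV.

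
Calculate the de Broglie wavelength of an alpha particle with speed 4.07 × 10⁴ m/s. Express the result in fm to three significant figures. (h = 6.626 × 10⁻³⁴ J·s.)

λ = 2450 fm

p = mv = 6.645 × 10⁻²⁷ × 4.07 × 10⁴ = 2.705 × 10⁻²² kg·m/s.
λ = h/p = 6.626 × 10⁻³⁴ / 2.705 × 10⁻²² = 2.45 × 10⁻¹² m = 2450 fm.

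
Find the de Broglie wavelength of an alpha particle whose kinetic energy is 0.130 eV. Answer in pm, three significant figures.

KE = 0.130 eV = 2.083 × 10⁻²⁰ J.
p = √(2mKE) = √(2 × 6.645 × 10⁻²⁷ × 2.083 × 10⁻²⁰) = 1.664 × 10⁻²³ kg·m/s.
λ = h/p = 6.626 × 10⁻³⁴ / 1.664 × 10⁻²³ = 3.98 × 10⁻¹¹ m = 39.8 pm.

λ = 39.8 pm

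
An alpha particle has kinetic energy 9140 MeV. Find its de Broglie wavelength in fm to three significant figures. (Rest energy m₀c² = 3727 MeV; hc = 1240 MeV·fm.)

Total energy E = KE + m₀c² = 9140 + 3727 = 12867 MeV.
(pc)² = E² − (m₀c²)² = (12867)² − (3727)² = 1.517 × 10⁸ MeV², so pc = 1.232 × 10⁴ MeV.
λ = hc/(pc) = 1240 MeV·fm / 1.232 × 10⁴ MeV = 0.101 fm.

λ = 0.101 fm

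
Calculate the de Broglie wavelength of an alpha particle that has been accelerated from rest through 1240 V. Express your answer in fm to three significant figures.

KE = 2eV = 2 × 1.602 × 10⁻¹⁹ × 1240 = 3.973 × 10⁻¹⁶ J.
p = √(2mKE) = √(2 × 6.645 × 10⁻²⁷ × 3.973 × 10⁻¹⁶) = 2.298 × 10⁻²¹ kg·m/s.
λ = h/p = 6.626 × 10⁻³⁴ / 2.298 × 10⁻²¹ = 2.88 × 10⁻¹³ m = 288 fm.

λ = 288 fm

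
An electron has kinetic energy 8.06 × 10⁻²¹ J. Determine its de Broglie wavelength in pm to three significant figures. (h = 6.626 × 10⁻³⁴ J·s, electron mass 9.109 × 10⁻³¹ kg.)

λ = 5470 pm

p = √(2mKE) = √(2 × 9.109 × 10⁻³¹ × 8.060 × 10⁻²¹) = 1.212 × 10⁻²⁵ kg·m/s.
λ = h/p = 6.626 × 10⁻³⁴ / 1.212 × 10⁻²⁵ = 5.47 × 10⁻⁹ m = 5470 pm.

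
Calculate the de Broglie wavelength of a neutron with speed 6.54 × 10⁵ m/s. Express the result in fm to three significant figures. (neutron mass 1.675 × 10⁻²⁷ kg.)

p = mv = 1.675 × 10⁻²⁷ × 6.54 × 10⁵ = 1.095 × 10⁻²¹ kg·m/s.
λ = h/p = 6.626 × 10⁻³⁴ / 1.095 × 10⁻²¹ = 6.05 × 10⁻¹³ m = 605 fm.

λ = 605 fm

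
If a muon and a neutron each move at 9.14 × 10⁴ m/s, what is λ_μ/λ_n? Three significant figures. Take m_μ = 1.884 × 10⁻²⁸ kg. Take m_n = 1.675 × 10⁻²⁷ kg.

At fixed v, p = mv so λ = h/(mv) ∝ 1/m.
λ_μ/λ_n = m_n/m_μ = 1.675 × 10⁻²⁷/1.884 × 10⁻²⁸ = 8.89.

λ_μ/λ_n = 8.89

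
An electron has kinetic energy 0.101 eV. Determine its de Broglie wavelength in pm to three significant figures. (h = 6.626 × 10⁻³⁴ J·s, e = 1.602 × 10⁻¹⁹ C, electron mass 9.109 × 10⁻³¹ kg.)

KE = 0.101 eV = 1.618 × 10⁻²⁰ J.
p = √(2mKE) = √(2 × 9.109 × 10⁻³¹ × 1.618 × 10⁻²⁰) = 1.717 × 10⁻²⁵ kg·m/s.
λ = h/p = 6.626 × 10⁻³⁴ / 1.717 × 10⁻²⁵ = 3.86 × 10⁻⁹ m = 3860 pm.

λ = 3860 pm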